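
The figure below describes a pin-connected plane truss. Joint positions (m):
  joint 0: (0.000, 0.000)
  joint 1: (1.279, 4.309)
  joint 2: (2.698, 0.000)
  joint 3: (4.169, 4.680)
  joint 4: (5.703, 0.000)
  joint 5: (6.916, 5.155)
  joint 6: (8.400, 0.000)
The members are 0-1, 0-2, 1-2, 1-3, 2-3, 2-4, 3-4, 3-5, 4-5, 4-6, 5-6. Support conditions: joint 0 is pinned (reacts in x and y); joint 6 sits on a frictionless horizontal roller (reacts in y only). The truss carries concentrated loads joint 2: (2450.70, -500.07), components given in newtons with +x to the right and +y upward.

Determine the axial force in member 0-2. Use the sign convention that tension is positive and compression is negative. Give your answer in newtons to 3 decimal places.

2551.456

N=7 nodes, M=11 members, R=3 reactions → 2N=14, M+R=14
member 0 (0-1): L=4.4948, (cx,cy)=(0.2846,0.9587)
member 1 (0-2): L=2.6980, (cx,cy)=(1.0000,0.0000)
member 2 (1-2): L=4.5366, (cx,cy)=(0.3128,-0.9498)
member 3 (1-3): L=2.9137, (cx,cy)=(0.9919,0.1273)
member 4 (2-3): L=4.9057, (cx,cy)=(0.2999,0.9540)
member 5 (2-4): L=3.0050, (cx,cy)=(1.0000,0.0000)
member 6 (3-4): L=4.9250, (cx,cy)=(0.3115,-0.9503)
member 7 (3-5): L=2.7878, (cx,cy)=(0.9854,0.1704)
member 8 (4-5): L=5.2958, (cx,cy)=(0.2290,0.9734)
member 9 (4-6): L=2.6970, (cx,cy)=(1.0000,0.0000)
member 10 (5-6): L=5.3644, (cx,cy)=(0.2766,-0.9610)
solve A·x = −loads:
  F[0-1] = -354.0900 N (compression)
  F[0-2] = +2551.4564 N (tension)
  F[1-2] = +329.8237 N (tension)
  F[1-3] = -205.5944 N (compression)
  F[2-3] = +195.8057 N (tension)
  F[2-4] = +145.2080 N (tension)
  F[3-4] = -184.9656 N (compression)
  F[3-5] = -88.8962 N (compression)
  F[4-5] = +180.5649 N (tension)
  F[4-6] = +46.2380 N (tension)
  F[5-6] = -167.1407 N (compression)
  Rx@0 = -2450.7000 N
  Ry@0 = +339.4523 N
  Ry@6 = +160.6177 N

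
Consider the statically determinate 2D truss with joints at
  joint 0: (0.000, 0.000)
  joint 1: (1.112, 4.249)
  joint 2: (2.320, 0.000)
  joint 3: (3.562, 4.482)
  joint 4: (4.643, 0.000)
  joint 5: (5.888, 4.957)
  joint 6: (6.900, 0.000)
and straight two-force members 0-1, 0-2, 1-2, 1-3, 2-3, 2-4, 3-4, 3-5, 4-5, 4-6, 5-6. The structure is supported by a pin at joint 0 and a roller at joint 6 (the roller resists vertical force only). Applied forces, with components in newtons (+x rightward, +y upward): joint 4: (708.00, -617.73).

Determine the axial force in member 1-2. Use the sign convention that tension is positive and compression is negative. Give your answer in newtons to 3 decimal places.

N=7 nodes, M=11 members, R=3 reactions → 2N=14, M+R=14
member 0 (0-1): L=4.3921, (cx,cy)=(0.2532,0.9674)
member 1 (0-2): L=2.3200, (cx,cy)=(1.0000,0.0000)
member 2 (1-2): L=4.4174, (cx,cy)=(0.2735,-0.9619)
member 3 (1-3): L=2.4611, (cx,cy)=(0.9955,0.0947)
member 4 (2-3): L=4.6509, (cx,cy)=(0.2670,0.9637)
member 5 (2-4): L=2.3230, (cx,cy)=(1.0000,0.0000)
member 6 (3-4): L=4.6105, (cx,cy)=(0.2345,-0.9721)
member 7 (3-5): L=2.3740, (cx,cy)=(0.9798,0.2001)
member 8 (4-5): L=5.1110, (cx,cy)=(0.2436,0.9699)
member 9 (4-6): L=2.2570, (cx,cy)=(1.0000,0.0000)
member 10 (5-6): L=5.0592, (cx,cy)=(0.2000,-0.9798)
solve A·x = −loads:
  F[0-1] = -208.8655 N (compression)
  F[0-2] = +760.8809 N (tension)
  F[1-2] = +199.4468 N (tension)
  F[1-3] = -107.9074 N (compression)
  F[2-3] = -199.0738 N (compression)
  F[2-4] = +868.5844 N (tension)
  F[3-4] = +165.9471 N (tension)
  F[3-5] = -203.6102 N (compression)
  F[4-5] = +470.5840 N (tension)
  F[4-6] = +84.8613 N (tension)
  F[5-6] = -424.2437 N (compression)
  Rx@0 = -708.0000 N
  Ry@0 = +202.0604 N
  Ry@6 = +415.6696 N

199.447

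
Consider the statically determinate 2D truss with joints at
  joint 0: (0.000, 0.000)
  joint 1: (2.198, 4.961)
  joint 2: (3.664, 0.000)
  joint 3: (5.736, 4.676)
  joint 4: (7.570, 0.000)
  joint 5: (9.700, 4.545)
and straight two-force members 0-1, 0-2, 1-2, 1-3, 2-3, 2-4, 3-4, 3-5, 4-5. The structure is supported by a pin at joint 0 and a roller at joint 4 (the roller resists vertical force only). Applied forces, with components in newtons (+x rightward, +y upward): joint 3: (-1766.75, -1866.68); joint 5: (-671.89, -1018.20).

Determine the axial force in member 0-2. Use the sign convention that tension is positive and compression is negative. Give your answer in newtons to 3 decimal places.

-1702.957

N=6 nodes, M=9 members, R=3 reactions → 2N=12, M+R=12
member 0 (0-1): L=5.4261, (cx,cy)=(0.4051,0.9143)
member 1 (0-2): L=3.6640, (cx,cy)=(1.0000,0.0000)
member 2 (1-2): L=5.1731, (cx,cy)=(0.2834,-0.9590)
member 3 (1-3): L=3.5495, (cx,cy)=(0.9968,-0.0803)
member 4 (2-3): L=5.1145, (cx,cy)=(0.4051,0.9143)
member 5 (2-4): L=3.9060, (cx,cy)=(1.0000,0.0000)
member 6 (3-4): L=5.0228, (cx,cy)=(0.3651,-0.9310)
member 7 (3-5): L=3.9662, (cx,cy)=(0.9995,-0.0330)
member 8 (4-5): L=5.0194, (cx,cy)=(0.4244,0.9055)
solve A·x = −loads:
  F[0-1] = -1816.1506 N (compression)
  F[0-2] = -1702.9573 N (compression)
  F[1-2] = +1836.9789 N (tension)
  F[1-3] = -1260.3346 N (compression)
  F[2-3] = -1926.8768 N (compression)
  F[2-4] = -401.7540 N (compression)
  F[3-4] = -214.6929 N (compression)
  F[3-5] = -191.8488 N (compression)
  F[4-5] = -1131.4660 N (compression)
  Rx@0 = +2438.6400 N
  Ry@0 = +1660.4740 N
  Ry@4 = +1224.4060 N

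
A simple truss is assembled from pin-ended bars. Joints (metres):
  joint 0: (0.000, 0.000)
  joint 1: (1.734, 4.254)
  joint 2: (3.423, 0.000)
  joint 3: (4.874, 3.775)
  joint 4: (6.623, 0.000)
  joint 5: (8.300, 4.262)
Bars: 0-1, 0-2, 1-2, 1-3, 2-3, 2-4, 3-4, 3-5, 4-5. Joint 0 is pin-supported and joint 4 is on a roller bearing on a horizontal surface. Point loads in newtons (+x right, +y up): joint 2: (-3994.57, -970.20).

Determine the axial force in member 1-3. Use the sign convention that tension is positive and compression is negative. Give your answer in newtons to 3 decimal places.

-406.158

N=6 nodes, M=9 members, R=3 reactions → 2N=12, M+R=12
member 0 (0-1): L=4.5938, (cx,cy)=(0.3775,0.9260)
member 1 (0-2): L=3.4230, (cx,cy)=(1.0000,0.0000)
member 2 (1-2): L=4.5770, (cx,cy)=(0.3690,-0.9294)
member 3 (1-3): L=3.1763, (cx,cy)=(0.9886,-0.1508)
member 4 (2-3): L=4.0443, (cx,cy)=(0.3588,0.9334)
member 5 (2-4): L=3.2000, (cx,cy)=(1.0000,0.0000)
member 6 (3-4): L=4.1605, (cx,cy)=(0.4204,-0.9073)
member 7 (3-5): L=3.4604, (cx,cy)=(0.9900,0.1407)
member 8 (4-5): L=4.5801, (cx,cy)=(0.3662,0.9306)
solve A·x = −loads:
  F[0-1] = -506.2137 N (compression)
  F[0-2] = -3803.4931 N (compression)
  F[1-2] = +570.2640 N (tension)
  F[1-3] = -406.1585 N (compression)
  F[2-3] = +471.5804 N (tension)
  F[2-4] = +232.3198 N (tension)
  F[3-4] = -552.6374 N (compression)
  F[3-5] = -0.0000 N (tension)
  F[4-5] = -0.0000 N (tension)
  Rx@0 = +3994.5700 N
  Ry@0 = +468.7664 N
  Ry@4 = +501.4336 N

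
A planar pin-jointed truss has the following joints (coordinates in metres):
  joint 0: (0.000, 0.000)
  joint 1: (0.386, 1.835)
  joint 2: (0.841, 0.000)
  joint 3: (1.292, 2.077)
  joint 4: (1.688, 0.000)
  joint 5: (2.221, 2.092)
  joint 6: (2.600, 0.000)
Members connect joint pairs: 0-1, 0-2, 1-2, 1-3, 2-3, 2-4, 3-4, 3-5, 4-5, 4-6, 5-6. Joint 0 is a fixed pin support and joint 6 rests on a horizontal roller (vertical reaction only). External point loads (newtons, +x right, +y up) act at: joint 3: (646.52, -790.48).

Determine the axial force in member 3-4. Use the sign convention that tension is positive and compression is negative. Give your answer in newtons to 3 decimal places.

-932.199

N=7 nodes, M=11 members, R=3 reactions → 2N=14, M+R=14
member 0 (0-1): L=1.8752, (cx,cy)=(0.2058,0.9786)
member 1 (0-2): L=0.8410, (cx,cy)=(1.0000,0.0000)
member 2 (1-2): L=1.8906, (cx,cy)=(0.2407,-0.9706)
member 3 (1-3): L=0.9378, (cx,cy)=(0.9661,0.2581)
member 4 (2-3): L=2.1254, (cx,cy)=(0.2122,0.9772)
member 5 (2-4): L=0.8470, (cx,cy)=(1.0000,0.0000)
member 6 (3-4): L=2.1144, (cx,cy)=(0.1873,-0.9823)
member 7 (3-5): L=0.9291, (cx,cy)=(0.9999,0.0161)
member 8 (4-5): L=2.1588, (cx,cy)=(0.2469,0.9690)
member 9 (4-6): L=0.9120, (cx,cy)=(1.0000,0.0000)
member 10 (5-6): L=2.1261, (cx,cy)=(0.1783,-0.9840)
solve A·x = −loads:
  F[0-1] = +121.3977 N (tension)
  F[0-2] = +621.5304 N (tension)
  F[1-2] = -108.3426 N (compression)
  F[1-3] = +52.8545 N (tension)
  F[2-3] = +107.6086 N (tension)
  F[2-4] = +572.6217 N (tension)
  F[3-4] = -932.1994 N (compression)
  F[3-5] = -398.0857 N (compression)
  F[4-5] = +944.9578 N (tension)
  F[4-6] = +164.7305 N (tension)
  F[5-6] = -924.0791 N (compression)
  Rx@0 = -646.5200 N
  Ry@0 = -118.7978 N
  Ry@6 = +909.2778 N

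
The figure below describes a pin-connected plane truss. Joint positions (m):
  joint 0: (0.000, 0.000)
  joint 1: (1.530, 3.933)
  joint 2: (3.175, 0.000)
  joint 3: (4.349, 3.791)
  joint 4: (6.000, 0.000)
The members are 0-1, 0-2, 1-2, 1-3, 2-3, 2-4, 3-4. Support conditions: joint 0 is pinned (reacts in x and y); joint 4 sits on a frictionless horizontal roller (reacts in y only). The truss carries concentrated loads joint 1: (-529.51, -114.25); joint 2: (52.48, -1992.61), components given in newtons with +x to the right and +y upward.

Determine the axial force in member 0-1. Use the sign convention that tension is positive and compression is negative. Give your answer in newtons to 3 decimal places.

N=5 nodes, M=7 members, R=3 reactions → 2N=10, M+R=10
member 0 (0-1): L=4.2201, (cx,cy)=(0.3625,0.9320)
member 1 (0-2): L=3.1750, (cx,cy)=(1.0000,0.0000)
member 2 (1-2): L=4.2632, (cx,cy)=(0.3859,-0.9226)
member 3 (1-3): L=2.8226, (cx,cy)=(0.9987,-0.0503)
member 4 (2-3): L=3.9686, (cx,cy)=(0.2958,0.9552)
member 5 (2-4): L=2.8250, (cx,cy)=(1.0000,0.0000)
member 6 (3-4): L=4.1349, (cx,cy)=(0.3993,-0.9168)
solve A·x = −loads:
  F[0-1] = -1470.4391 N (compression)
  F[0-2] = +56.0765 N (tension)
  F[1-2] = +1391.1001 N (tension)
  F[1-3] = -541.0574 N (compression)
  F[2-3] = +742.4733 N (tension)
  F[2-4] = +320.7333 N (tension)
  F[3-4] = -803.2728 N (compression)
  Rx@0 = +477.0300 N
  Ry@0 = +1370.3973 N
  Ry@4 = +736.4627 N

-1470.439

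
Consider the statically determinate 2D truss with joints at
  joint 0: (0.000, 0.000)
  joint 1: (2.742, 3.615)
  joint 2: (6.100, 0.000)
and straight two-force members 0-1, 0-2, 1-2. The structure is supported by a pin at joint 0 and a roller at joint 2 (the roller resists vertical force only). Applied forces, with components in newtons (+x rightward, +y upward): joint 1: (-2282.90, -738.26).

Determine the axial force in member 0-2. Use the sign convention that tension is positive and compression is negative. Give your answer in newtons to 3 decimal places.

N=3 nodes, M=3 members, R=3 reactions → 2N=6, M+R=6
member 0 (0-1): L=4.5373, (cx,cy)=(0.6043,0.7967)
member 1 (0-2): L=6.1000, (cx,cy)=(1.0000,0.0000)
member 2 (1-2): L=4.9340, (cx,cy)=(0.6806,-0.7327)
solve A·x = −loads:
  F[0-1] = -2208.1427 N (compression)
  F[0-2] = -948.4562 N (compression)
  F[1-2] = +1393.5932 N (tension)
  Rx@0 = +2282.9000 N
  Ry@0 = +1759.3050 N
  Ry@2 = -1021.0450 N

-948.456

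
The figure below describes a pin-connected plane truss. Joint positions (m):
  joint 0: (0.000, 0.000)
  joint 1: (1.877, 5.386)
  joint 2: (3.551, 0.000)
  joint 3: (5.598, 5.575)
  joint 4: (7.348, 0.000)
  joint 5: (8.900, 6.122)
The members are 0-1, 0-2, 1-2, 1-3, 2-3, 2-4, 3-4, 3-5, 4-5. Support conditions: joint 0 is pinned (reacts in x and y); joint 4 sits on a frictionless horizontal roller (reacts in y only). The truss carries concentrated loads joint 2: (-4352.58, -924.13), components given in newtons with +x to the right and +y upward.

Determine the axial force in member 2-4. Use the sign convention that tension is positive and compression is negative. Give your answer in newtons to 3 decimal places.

140.187

N=6 nodes, M=9 members, R=3 reactions → 2N=12, M+R=12
member 0 (0-1): L=5.7037, (cx,cy)=(0.3291,0.9443)
member 1 (0-2): L=3.5510, (cx,cy)=(1.0000,0.0000)
member 2 (1-2): L=5.6401, (cx,cy)=(0.2968,-0.9549)
member 3 (1-3): L=3.7258, (cx,cy)=(0.9987,0.0507)
member 4 (2-3): L=5.9389, (cx,cy)=(0.3447,0.9387)
member 5 (2-4): L=3.7970, (cx,cy)=(1.0000,0.0000)
member 6 (3-4): L=5.8432, (cx,cy)=(0.2995,-0.9541)
member 7 (3-5): L=3.3470, (cx,cy)=(0.9866,0.1634)
member 8 (4-5): L=6.3157, (cx,cy)=(0.2457,0.9693)
solve A·x = −loads:
  F[0-1] = -505.7017 N (compression)
  F[0-2] = -4186.1612 N (compression)
  F[1-2] = +483.5817 N (tension)
  F[1-3] = -310.3458 N (compression)
  F[2-3] = +492.5194 N (tension)
  F[2-4] = +140.1870 N (tension)
  F[3-4] = -468.0814 N (compression)
  F[3-5] = +0.0000 N (tension)
  F[4-5] = +0.0000 N (tension)
  Rx@0 = +4352.5800 N
  Ry@0 = +477.5342 N
  Ry@4 = +446.5958 N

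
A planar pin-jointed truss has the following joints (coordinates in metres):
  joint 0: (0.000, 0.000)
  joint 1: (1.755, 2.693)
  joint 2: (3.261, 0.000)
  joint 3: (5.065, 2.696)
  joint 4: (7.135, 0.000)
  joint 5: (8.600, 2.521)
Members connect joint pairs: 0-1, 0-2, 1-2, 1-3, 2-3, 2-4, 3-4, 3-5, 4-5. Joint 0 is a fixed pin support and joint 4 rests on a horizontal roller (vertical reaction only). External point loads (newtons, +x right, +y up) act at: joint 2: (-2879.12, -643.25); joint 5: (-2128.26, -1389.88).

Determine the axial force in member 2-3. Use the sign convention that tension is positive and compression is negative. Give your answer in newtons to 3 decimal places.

-206.605

N=6 nodes, M=9 members, R=3 reactions → 2N=12, M+R=12
member 0 (0-1): L=3.2144, (cx,cy)=(0.5460,0.8378)
member 1 (0-2): L=3.2610, (cx,cy)=(1.0000,0.0000)
member 2 (1-2): L=3.0855, (cx,cy)=(0.4881,-0.8728)
member 3 (1-3): L=3.3100, (cx,cy)=(1.0000,0.0009)
member 4 (2-3): L=3.2439, (cx,cy)=(0.5561,0.8311)
member 5 (2-4): L=3.8740, (cx,cy)=(1.0000,0.0000)
member 6 (3-4): L=3.3990, (cx,cy)=(0.6090,-0.7932)
member 7 (3-5): L=3.5393, (cx,cy)=(0.9988,-0.0494)
member 8 (4-5): L=2.9158, (cx,cy)=(0.5024,0.8646)
solve A·x = −loads:
  F[0-1] = -973.8098 N (compression)
  F[0-2] = -4475.6963 N (compression)
  F[1-2] = +933.7369 N (tension)
  F[1-3] = -987.4318 N (compression)
  F[2-3] = -206.6047 N (compression)
  F[2-4] = -1025.9312 N (compression)
  F[3-4] = +297.7305 N (tension)
  F[3-5] = -1285.2186 N (compression)
  F[4-5] = -1681.0180 N (compression)
  Rx@0 = +5007.3800 N
  Ry@0 = +815.8542 N
  Ry@4 = +1217.2758 N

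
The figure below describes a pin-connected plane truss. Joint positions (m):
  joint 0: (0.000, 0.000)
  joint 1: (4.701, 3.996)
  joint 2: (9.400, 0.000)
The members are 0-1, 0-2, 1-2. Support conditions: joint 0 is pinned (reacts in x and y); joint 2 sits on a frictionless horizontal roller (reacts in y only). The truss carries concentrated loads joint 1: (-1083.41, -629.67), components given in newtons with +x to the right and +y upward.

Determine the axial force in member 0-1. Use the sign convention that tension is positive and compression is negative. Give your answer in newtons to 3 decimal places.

N=3 nodes, M=3 members, R=3 reactions → 2N=6, M+R=6
member 0 (0-1): L=6.1699, (cx,cy)=(0.7619,0.6477)
member 1 (0-2): L=9.4000, (cx,cy)=(1.0000,0.0000)
member 2 (1-2): L=6.1684, (cx,cy)=(0.7618,-0.6478)
solve A·x = −loads:
  F[0-1] = -1197.1242 N (compression)
  F[0-2] = -171.2883 N (compression)
  F[1-2] = +224.8494 N (tension)
  Rx@0 = +1083.4100 N
  Ry@0 = +775.3325 N
  Ry@2 = -145.6625 N

-1197.124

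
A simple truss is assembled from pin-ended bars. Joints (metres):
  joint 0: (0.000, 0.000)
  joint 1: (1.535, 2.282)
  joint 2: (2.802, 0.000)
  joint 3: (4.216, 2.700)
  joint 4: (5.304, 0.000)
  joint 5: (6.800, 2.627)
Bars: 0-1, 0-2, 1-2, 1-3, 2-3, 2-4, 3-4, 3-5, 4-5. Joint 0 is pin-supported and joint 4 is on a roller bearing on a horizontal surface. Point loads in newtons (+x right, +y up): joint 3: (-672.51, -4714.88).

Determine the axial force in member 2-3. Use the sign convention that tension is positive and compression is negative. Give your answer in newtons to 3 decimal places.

N=6 nodes, M=9 members, R=3 reactions → 2N=12, M+R=12
member 0 (0-1): L=2.7502, (cx,cy)=(0.5581,0.8297)
member 1 (0-2): L=2.8020, (cx,cy)=(1.0000,0.0000)
member 2 (1-2): L=2.6101, (cx,cy)=(0.4854,-0.8743)
member 3 (1-3): L=2.7134, (cx,cy)=(0.9881,0.1541)
member 4 (2-3): L=3.0479, (cx,cy)=(0.4639,0.8859)
member 5 (2-4): L=2.5020, (cx,cy)=(1.0000,0.0000)
member 6 (3-4): L=2.9110, (cx,cy)=(0.3738,-0.9275)
member 7 (3-5): L=2.5850, (cx,cy)=(0.9996,-0.0282)
member 8 (4-5): L=3.0231, (cx,cy)=(0.4949,0.8690)
solve A·x = −loads:
  F[0-1] = -1578.1819 N (compression)
  F[0-2] = +208.3297 N (tension)
  F[1-2] = +1233.8997 N (tension)
  F[1-3] = -1497.6712 N (compression)
  F[2-3] = -1217.7615 N (compression)
  F[2-4] = +1372.2437 N (tension)
  F[3-4] = -3671.4702 N (compression)
  F[3-5] = -0.0000 N (compression)
  F[4-5] = +0.0000 N (tension)
  Rx@0 = +672.5100 N
  Ry@0 = +1309.4959 N
  Ry@4 = +3405.3841 N

-1217.761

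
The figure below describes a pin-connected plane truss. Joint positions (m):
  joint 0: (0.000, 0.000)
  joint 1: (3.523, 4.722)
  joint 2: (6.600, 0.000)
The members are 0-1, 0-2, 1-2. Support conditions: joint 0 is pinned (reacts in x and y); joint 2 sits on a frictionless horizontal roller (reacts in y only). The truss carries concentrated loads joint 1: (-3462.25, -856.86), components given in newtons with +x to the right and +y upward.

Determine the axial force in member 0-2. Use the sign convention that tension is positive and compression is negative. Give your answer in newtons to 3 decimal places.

N=3 nodes, M=3 members, R=3 reactions → 2N=6, M+R=6
member 0 (0-1): L=5.8914, (cx,cy)=(0.5980,0.8015)
member 1 (0-2): L=6.6000, (cx,cy)=(1.0000,0.0000)
member 2 (1-2): L=5.6361, (cx,cy)=(0.5459,-0.8378)
solve A·x = −loads:
  F[0-1] = -3588.9507 N (compression)
  F[0-2] = -1316.0991 N (compression)
  F[1-2] = +2410.6657 N (tension)
  Rx@0 = +3462.2500 N
  Ry@0 = +2876.5610 N
  Ry@2 = -2019.7010 N

-1316.099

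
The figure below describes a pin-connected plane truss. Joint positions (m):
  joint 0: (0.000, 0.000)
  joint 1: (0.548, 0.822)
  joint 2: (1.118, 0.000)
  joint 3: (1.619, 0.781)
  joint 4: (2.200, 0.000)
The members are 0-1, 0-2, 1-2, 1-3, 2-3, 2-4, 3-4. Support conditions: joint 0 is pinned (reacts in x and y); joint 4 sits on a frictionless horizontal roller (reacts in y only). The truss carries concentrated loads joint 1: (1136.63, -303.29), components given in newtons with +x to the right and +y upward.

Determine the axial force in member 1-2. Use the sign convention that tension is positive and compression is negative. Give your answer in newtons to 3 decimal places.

-577.223

N=5 nodes, M=7 members, R=3 reactions → 2N=10, M+R=10
member 0 (0-1): L=0.9879, (cx,cy)=(0.5547,0.8321)
member 1 (0-2): L=1.1180, (cx,cy)=(1.0000,0.0000)
member 2 (1-2): L=1.0003, (cx,cy)=(0.5698,-0.8218)
member 3 (1-3): L=1.0718, (cx,cy)=(0.9993,-0.0383)
member 4 (2-3): L=0.9279, (cx,cy)=(0.5399,0.8417)
member 5 (2-4): L=1.0820, (cx,cy)=(1.0000,0.0000)
member 6 (3-4): L=0.9734, (cx,cy)=(0.5969,-0.8023)
solve A·x = −loads:
  F[0-1] = +236.6961 N (tension)
  F[0-2] = +1005.3346 N (tension)
  F[1-2] = -577.2228 N (compression)
  F[1-3] = -676.9091 N (compression)
  F[2-3] = +563.5461 N (tension)
  F[2-4] = +372.1324 N (tension)
  F[3-4] = -623.4707 N (compression)
  Rx@0 = -1136.6300 N
  Ry@0 = -196.9431 N
  Ry@4 = +500.2331 N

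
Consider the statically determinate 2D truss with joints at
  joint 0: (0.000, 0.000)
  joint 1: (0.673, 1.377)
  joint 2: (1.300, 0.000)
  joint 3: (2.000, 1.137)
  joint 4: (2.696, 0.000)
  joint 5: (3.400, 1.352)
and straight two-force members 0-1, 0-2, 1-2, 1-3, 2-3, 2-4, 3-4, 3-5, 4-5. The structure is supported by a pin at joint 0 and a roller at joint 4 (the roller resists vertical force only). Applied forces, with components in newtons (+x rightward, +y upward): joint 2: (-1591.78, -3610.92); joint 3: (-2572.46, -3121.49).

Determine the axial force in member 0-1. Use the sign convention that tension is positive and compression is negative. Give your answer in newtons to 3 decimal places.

-4185.600

N=6 nodes, M=9 members, R=3 reactions → 2N=12, M+R=12
member 0 (0-1): L=1.5327, (cx,cy)=(0.4391,0.8984)
member 1 (0-2): L=1.3000, (cx,cy)=(1.0000,0.0000)
member 2 (1-2): L=1.5130, (cx,cy)=(0.4144,-0.9101)
member 3 (1-3): L=1.3485, (cx,cy)=(0.9840,-0.1780)
member 4 (2-3): L=1.3352, (cx,cy)=(0.5243,0.8516)
member 5 (2-4): L=1.3960, (cx,cy)=(1.0000,0.0000)
member 6 (3-4): L=1.3331, (cx,cy)=(0.5221,-0.8529)
member 7 (3-5): L=1.4164, (cx,cy)=(0.9884,0.1518)
member 8 (4-5): L=1.5243, (cx,cy)=(0.4618,0.8870)
solve A·x = −loads:
  F[0-1] = -4185.5996 N (compression)
  F[0-2] = -2326.3231 N (compression)
  F[1-2] = +4900.8123 N (tension)
  F[1-3] = -3931.5809 N (compression)
  F[2-3] = -997.3316 N (compression)
  F[2-4] = +1819.2211 N (tension)
  F[3-4] = -3484.5169 N (compression)
  F[3-5] = +0.0000 N (tension)
  F[4-5] = -0.0000 N (compression)
  Rx@0 = +4164.2400 N
  Ry@0 = +3760.4927 N
  Ry@4 = +2971.9173 N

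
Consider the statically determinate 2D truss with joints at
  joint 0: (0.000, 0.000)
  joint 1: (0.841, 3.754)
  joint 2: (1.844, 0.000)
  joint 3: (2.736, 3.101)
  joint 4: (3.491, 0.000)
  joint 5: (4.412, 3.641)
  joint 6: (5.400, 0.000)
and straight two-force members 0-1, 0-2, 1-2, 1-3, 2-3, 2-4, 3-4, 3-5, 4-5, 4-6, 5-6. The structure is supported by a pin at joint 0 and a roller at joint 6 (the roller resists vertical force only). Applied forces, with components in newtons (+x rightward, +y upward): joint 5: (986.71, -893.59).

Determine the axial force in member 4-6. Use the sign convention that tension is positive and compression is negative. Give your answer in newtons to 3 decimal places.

378.646

N=7 nodes, M=11 members, R=3 reactions → 2N=14, M+R=14
member 0 (0-1): L=3.8471, (cx,cy)=(0.2186,0.9758)
member 1 (0-2): L=1.8440, (cx,cy)=(1.0000,0.0000)
member 2 (1-2): L=3.8857, (cx,cy)=(0.2581,-0.9661)
member 3 (1-3): L=2.0044, (cx,cy)=(0.9454,-0.3258)
member 4 (2-3): L=3.2267, (cx,cy)=(0.2764,0.9610)
member 5 (2-4): L=1.6470, (cx,cy)=(1.0000,0.0000)
member 6 (3-4): L=3.1916, (cx,cy)=(0.2366,-0.9716)
member 7 (3-5): L=1.7608, (cx,cy)=(0.9518,0.3067)
member 8 (4-5): L=3.7557, (cx,cy)=(0.2452,0.9695)
member 9 (4-6): L=1.9090, (cx,cy)=(1.0000,0.0000)
member 10 (5-6): L=3.7727, (cx,cy)=(0.2619,-0.9651)
solve A·x = −loads:
  F[0-1] = +514.2427 N (tension)
  F[0-2] = +874.2919 N (tension)
  F[1-2] = -616.2400 N (compression)
  F[1-3] = +287.1529 N (tension)
  F[2-3] = +619.4973 N (tension)
  F[2-4] = +543.9699 N (tension)
  F[3-4] = -342.7595 N (compression)
  F[3-5] = +550.3409 N (tension)
  F[4-5] = +343.5202 N (tension)
  F[4-6] = +378.6459 N (tension)
  F[5-6] = -1445.8556 N (compression)
  Rx@0 = -986.7100 N
  Ry@0 = -501.8045 N
  Ry@6 = +1395.3945 N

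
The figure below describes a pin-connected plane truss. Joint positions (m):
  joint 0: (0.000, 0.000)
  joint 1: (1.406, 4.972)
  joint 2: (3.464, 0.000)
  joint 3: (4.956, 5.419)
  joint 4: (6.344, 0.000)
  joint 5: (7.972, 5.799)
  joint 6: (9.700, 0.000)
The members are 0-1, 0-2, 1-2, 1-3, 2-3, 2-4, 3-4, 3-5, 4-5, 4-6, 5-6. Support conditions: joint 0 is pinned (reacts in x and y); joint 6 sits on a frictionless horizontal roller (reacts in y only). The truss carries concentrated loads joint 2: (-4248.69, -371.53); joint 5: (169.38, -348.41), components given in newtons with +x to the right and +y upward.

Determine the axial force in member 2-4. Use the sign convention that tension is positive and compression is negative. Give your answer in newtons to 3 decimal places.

249.686

N=7 nodes, M=11 members, R=3 reactions → 2N=14, M+R=14
member 0 (0-1): L=5.1670, (cx,cy)=(0.2721,0.9623)
member 1 (0-2): L=3.4640, (cx,cy)=(1.0000,0.0000)
member 2 (1-2): L=5.3811, (cx,cy)=(0.3825,-0.9240)
member 3 (1-3): L=3.5780, (cx,cy)=(0.9922,0.1249)
member 4 (2-3): L=5.6206, (cx,cy)=(0.2655,0.9641)
member 5 (2-4): L=2.8800, (cx,cy)=(1.0000,0.0000)
member 6 (3-4): L=5.5939, (cx,cy)=(0.2481,-0.9687)
member 7 (3-5): L=3.0398, (cx,cy)=(0.9922,0.1250)
member 8 (4-5): L=6.0232, (cx,cy)=(0.2703,0.9628)
member 9 (4-6): L=3.3560, (cx,cy)=(1.0000,0.0000)
member 10 (5-6): L=6.0510, (cx,cy)=(0.2856,-0.9584)
solve A·x = −loads:
  F[0-1] = -207.4871 N (compression)
  F[0-2] = -4022.8501 N (compression)
  F[1-2] = +198.0681 N (tension)
  F[1-3] = -133.2551 N (compression)
  F[2-3] = +195.5347 N (tension)
  F[2-4] = +249.6864 N (tension)
  F[3-4] = -181.9923 N (compression)
  F[3-5] = -35.4273 N (compression)
  F[4-5] = +183.1168 N (tension)
  F[4-6] = +155.0350 N (tension)
  F[5-6] = -542.8900 N (compression)
  Rx@0 = +4079.3100 N
  Ry@0 = +199.6576 N
  Ry@6 = +520.2824 N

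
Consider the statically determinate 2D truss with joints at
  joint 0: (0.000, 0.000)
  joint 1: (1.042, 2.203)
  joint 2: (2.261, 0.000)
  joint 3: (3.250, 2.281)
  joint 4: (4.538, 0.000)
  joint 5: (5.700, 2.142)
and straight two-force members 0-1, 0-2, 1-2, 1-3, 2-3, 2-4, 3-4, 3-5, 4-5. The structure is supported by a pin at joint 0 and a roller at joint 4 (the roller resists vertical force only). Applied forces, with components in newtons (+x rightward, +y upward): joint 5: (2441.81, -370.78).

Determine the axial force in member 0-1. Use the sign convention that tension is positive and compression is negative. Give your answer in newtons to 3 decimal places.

N=6 nodes, M=9 members, R=3 reactions → 2N=12, M+R=12
member 0 (0-1): L=2.4370, (cx,cy)=(0.4276,0.9040)
member 1 (0-2): L=2.2610, (cx,cy)=(1.0000,0.0000)
member 2 (1-2): L=2.5178, (cx,cy)=(0.4842,-0.8750)
member 3 (1-3): L=2.2094, (cx,cy)=(0.9994,0.0353)
member 4 (2-3): L=2.4862, (cx,cy)=(0.3978,0.9175)
member 5 (2-4): L=2.2770, (cx,cy)=(1.0000,0.0000)
member 6 (3-4): L=2.6195, (cx,cy)=(0.4917,-0.8708)
member 7 (3-5): L=2.4539, (cx,cy)=(0.9984,-0.0566)
member 8 (4-5): L=2.4369, (cx,cy)=(0.4768,0.8790)
solve A·x = −loads:
  F[0-1] = +1380.0202 N (tension)
  F[0-2] = +1851.7482 N (tension)
  F[1-2] = -1375.0571 N (compression)
  F[1-3] = +1256.5906 N (tension)
  F[2-3] = +1311.3722 N (tension)
  F[2-4] = +664.3397 N (tension)
  F[3-4] = -1599.7131 N (compression)
  F[3-5] = +2568.1603 N (tension)
  F[4-5] = -256.3281 N (compression)
  Rx@0 = -2441.8100 N
  Ry@0 = -1247.5107 N
  Ry@4 = +1618.2907 N

1380.020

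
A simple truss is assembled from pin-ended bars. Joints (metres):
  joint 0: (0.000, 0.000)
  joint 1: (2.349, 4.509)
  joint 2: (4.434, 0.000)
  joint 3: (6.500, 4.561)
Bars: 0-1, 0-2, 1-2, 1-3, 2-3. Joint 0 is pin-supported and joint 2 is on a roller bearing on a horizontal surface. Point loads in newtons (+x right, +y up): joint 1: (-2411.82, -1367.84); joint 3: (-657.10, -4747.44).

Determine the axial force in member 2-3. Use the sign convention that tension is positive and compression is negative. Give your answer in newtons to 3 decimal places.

-5232.432

N=4 nodes, M=5 members, R=3 reactions → 2N=8, M+R=8
member 0 (0-1): L=5.0842, (cx,cy)=(0.4620,0.8869)
member 1 (0-2): L=4.4340, (cx,cy)=(1.0000,0.0000)
member 2 (1-2): L=4.9677, (cx,cy)=(0.4197,-0.9077)
member 3 (1-3): L=4.1513, (cx,cy)=(0.9999,0.0125)
member 4 (2-3): L=5.0071, (cx,cy)=(0.4126,0.9109)
solve A·x = −loads:
  F[0-1] = -1758.6479 N (compression)
  F[0-2] = -2256.3870 N (compression)
  F[1-2] = +232.0960 N (tension)
  F[1-3] = +1501.9920 N (tension)
  F[2-3] = -5232.4323 N (compression)
  Rx@0 = +3068.9200 N
  Ry@0 = +1559.6899 N
  Ry@2 = +4555.5901 N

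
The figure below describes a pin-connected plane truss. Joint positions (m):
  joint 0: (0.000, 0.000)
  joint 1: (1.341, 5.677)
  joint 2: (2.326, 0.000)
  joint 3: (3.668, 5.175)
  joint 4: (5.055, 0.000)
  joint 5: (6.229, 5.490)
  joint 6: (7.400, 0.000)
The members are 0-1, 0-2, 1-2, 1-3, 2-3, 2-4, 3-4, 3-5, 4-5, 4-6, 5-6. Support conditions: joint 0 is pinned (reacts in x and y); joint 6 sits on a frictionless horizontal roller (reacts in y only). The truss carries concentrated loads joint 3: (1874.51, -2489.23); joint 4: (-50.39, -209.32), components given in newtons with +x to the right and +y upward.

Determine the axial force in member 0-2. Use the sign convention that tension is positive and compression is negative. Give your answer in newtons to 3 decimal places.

N=7 nodes, M=11 members, R=3 reactions → 2N=14, M+R=14
member 0 (0-1): L=5.8332, (cx,cy)=(0.2299,0.9732)
member 1 (0-2): L=2.3260, (cx,cy)=(1.0000,0.0000)
member 2 (1-2): L=5.7618, (cx,cy)=(0.1710,-0.9853)
member 3 (1-3): L=2.3805, (cx,cy)=(0.9775,-0.2109)
member 4 (2-3): L=5.3462, (cx,cy)=(0.2510,0.9680)
member 5 (2-4): L=2.7290, (cx,cy)=(1.0000,0.0000)
member 6 (3-4): L=5.3576, (cx,cy)=(0.2589,-0.9659)
member 7 (3-5): L=2.5803, (cx,cy)=(0.9925,0.1221)
member 8 (4-5): L=5.6141, (cx,cy)=(0.2091,0.9779)
member 9 (4-6): L=2.3450, (cx,cy)=(1.0000,0.0000)
member 10 (5-6): L=5.6135, (cx,cy)=(0.2086,-0.9780)
solve A·x = −loads:
  F[0-1] = -11.1184 N (compression)
  F[0-2] = +1826.6760 N (tension)
  F[1-2] = +11.9907 N (tension)
  F[1-3] = -4.7118 N (compression)
  F[2-3] = -12.2050 N (compression)
  F[2-4] = +1831.7896 N (tension)
  F[3-4] = -2716.0233 N (compression)
  F[3-5] = -1187.9346 N (compression)
  F[4-5] = +2896.7965 N (tension)
  F[4-6] = +573.2844 N (tension)
  F[5-6] = -2748.1893 N (compression)
  Rx@0 = -1824.1200 N
  Ry@0 = +10.8206 N
  Ry@6 = +2687.7294 N

1826.676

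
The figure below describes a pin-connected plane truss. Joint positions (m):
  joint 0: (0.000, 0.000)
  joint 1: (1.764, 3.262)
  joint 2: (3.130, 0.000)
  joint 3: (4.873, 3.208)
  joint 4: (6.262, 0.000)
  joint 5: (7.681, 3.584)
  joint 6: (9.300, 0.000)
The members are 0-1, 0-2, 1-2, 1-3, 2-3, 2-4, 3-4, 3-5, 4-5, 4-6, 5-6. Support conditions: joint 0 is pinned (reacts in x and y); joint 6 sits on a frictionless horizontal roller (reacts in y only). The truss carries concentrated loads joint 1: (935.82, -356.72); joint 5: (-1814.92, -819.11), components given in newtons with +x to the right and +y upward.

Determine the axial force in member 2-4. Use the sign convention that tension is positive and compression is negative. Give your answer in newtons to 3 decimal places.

10.467

N=7 nodes, M=11 members, R=3 reactions → 2N=14, M+R=14
member 0 (0-1): L=3.7084, (cx,cy)=(0.4757,0.8796)
member 1 (0-2): L=3.1300, (cx,cy)=(1.0000,0.0000)
member 2 (1-2): L=3.5365, (cx,cy)=(0.3863,-0.9224)
member 3 (1-3): L=3.1095, (cx,cy)=(0.9998,-0.0174)
member 4 (2-3): L=3.6509, (cx,cy)=(0.4774,0.8787)
member 5 (2-4): L=3.1320, (cx,cy)=(1.0000,0.0000)
member 6 (3-4): L=3.4958, (cx,cy)=(0.3973,-0.9177)
member 7 (3-5): L=2.8331, (cx,cy)=(0.9912,0.1327)
member 8 (4-5): L=3.8547, (cx,cy)=(0.3681,0.9298)
member 9 (4-6): L=3.0380, (cx,cy)=(1.0000,0.0000)
member 10 (5-6): L=3.9327, (cx,cy)=(0.4117,-0.9113)
solve A·x = −loads:
  F[0-1] = -912.7108 N (compression)
  F[0-2] = -444.9463 N (compression)
  F[1-2] = +513.1863 N (tension)
  F[1-3] = -1568.4342 N (compression)
  F[2-3] = -538.7148 N (compression)
  F[2-4] = +10.4666 N (tension)
  F[3-4] = +207.7446 N (tension)
  F[3-5] = -1924.9594 N (compression)
  F[4-5] = -205.0404 N (compression)
  F[4-6] = +168.4909 N (tension)
  F[5-6] = -409.2810 N (compression)
  Rx@0 = +879.1000 N
  Ry@0 = +802.8397 N
  Ry@6 = +372.9903 N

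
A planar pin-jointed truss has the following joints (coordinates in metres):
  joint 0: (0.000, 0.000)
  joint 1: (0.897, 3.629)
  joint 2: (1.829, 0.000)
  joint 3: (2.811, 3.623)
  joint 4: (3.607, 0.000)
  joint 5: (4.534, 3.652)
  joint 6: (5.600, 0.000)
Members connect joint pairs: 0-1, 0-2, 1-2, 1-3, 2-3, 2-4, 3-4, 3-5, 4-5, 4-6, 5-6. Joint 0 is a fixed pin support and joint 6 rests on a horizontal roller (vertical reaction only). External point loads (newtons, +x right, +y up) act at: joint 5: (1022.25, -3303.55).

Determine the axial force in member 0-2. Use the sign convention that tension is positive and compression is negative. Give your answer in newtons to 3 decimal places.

N=7 nodes, M=11 members, R=3 reactions → 2N=14, M+R=14
member 0 (0-1): L=3.7382, (cx,cy)=(0.2400,0.9708)
member 1 (0-2): L=1.8290, (cx,cy)=(1.0000,0.0000)
member 2 (1-2): L=3.7468, (cx,cy)=(0.2487,-0.9686)
member 3 (1-3): L=1.9140, (cx,cy)=(1.0000,-0.0031)
member 4 (2-3): L=3.7537, (cx,cy)=(0.2616,0.9652)
member 5 (2-4): L=1.7780, (cx,cy)=(1.0000,0.0000)
member 6 (3-4): L=3.7094, (cx,cy)=(0.2146,-0.9767)
member 7 (3-5): L=1.7232, (cx,cy)=(0.9999,0.0168)
member 8 (4-5): L=3.7678, (cx,cy)=(0.2460,0.9693)
member 9 (4-6): L=1.9930, (cx,cy)=(1.0000,0.0000)
member 10 (5-6): L=3.8044, (cx,cy)=(0.2802,-0.9599)
solve A·x = −loads:
  F[0-1] = +38.9362 N (tension)
  F[0-2] = +1012.9071 N (tension)
  F[1-2] = -39.0870 N (compression)
  F[1-3] = +19.0658 N (tension)
  F[2-3] = +39.2245 N (tension)
  F[2-4] = +992.9229 N (tension)
  F[3-4] = -38.0541 N (compression)
  F[3-5] = +37.4984 N (tension)
  F[4-5] = +38.3463 N (tension)
  F[4-6] = +975.3225 N (tension)
  F[5-6] = -3480.7851 N (compression)
  Rx@0 = -1022.2500 N
  Ry@0 = -37.7987 N
  Ry@6 = +3341.3487 N

1012.907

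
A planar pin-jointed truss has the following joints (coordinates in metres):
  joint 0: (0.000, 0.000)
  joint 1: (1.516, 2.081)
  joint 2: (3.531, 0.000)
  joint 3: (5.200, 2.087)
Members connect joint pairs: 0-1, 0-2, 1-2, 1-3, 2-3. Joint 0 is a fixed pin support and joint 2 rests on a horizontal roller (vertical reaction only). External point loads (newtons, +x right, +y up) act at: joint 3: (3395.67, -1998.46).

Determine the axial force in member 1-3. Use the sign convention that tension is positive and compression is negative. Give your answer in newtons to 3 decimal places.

N=4 nodes, M=5 members, R=3 reactions → 2N=8, M+R=8
member 0 (0-1): L=2.5746, (cx,cy)=(0.5888,0.8083)
member 1 (0-2): L=3.5310, (cx,cy)=(1.0000,0.0000)
member 2 (1-2): L=2.8967, (cx,cy)=(0.6956,-0.7184)
member 3 (1-3): L=3.6840, (cx,cy)=(1.0000,0.0016)
member 4 (2-3): L=2.6723, (cx,cy)=(0.6246,0.7810)
solve A·x = −loads:
  F[0-1] = +3651.8029 N (tension)
  F[0-2] = +1245.4222 N (tension)
  F[1-2] = -4097.2334 N (compression)
  F[1-3] = +5000.3829 N (tension)
  F[2-3] = -2569.3465 N (compression)
  Rx@0 = -3395.6700 N
  Ry@0 = -2951.6265 N
  Ry@2 = +4950.0865 N

5000.383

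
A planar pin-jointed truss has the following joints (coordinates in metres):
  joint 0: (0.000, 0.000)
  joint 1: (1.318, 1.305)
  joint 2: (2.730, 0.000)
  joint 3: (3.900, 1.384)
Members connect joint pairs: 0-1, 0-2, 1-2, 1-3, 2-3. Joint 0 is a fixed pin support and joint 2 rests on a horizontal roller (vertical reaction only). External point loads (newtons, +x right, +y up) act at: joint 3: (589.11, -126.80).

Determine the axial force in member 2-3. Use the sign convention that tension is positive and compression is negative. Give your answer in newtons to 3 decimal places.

-194.676

N=4 nodes, M=5 members, R=3 reactions → 2N=8, M+R=8
member 0 (0-1): L=1.8548, (cx,cy)=(0.7106,0.7036)
member 1 (0-2): L=2.7300, (cx,cy)=(1.0000,0.0000)
member 2 (1-2): L=1.9227, (cx,cy)=(0.7344,-0.6787)
member 3 (1-3): L=2.5832, (cx,cy)=(0.9995,0.0306)
member 4 (2-3): L=1.8123, (cx,cy)=(0.6456,0.7637)
solve A·x = −loads:
  F[0-1] = +501.7071 N (tension)
  F[0-2] = +232.5957 N (tension)
  F[1-2] = -487.8612 N (compression)
  F[1-3] = +715.1266 N (tension)
  F[2-3] = -194.6761 N (compression)
  Rx@0 = -589.1100 N
  Ry@0 = -352.9979 N
  Ry@2 = +479.7979 N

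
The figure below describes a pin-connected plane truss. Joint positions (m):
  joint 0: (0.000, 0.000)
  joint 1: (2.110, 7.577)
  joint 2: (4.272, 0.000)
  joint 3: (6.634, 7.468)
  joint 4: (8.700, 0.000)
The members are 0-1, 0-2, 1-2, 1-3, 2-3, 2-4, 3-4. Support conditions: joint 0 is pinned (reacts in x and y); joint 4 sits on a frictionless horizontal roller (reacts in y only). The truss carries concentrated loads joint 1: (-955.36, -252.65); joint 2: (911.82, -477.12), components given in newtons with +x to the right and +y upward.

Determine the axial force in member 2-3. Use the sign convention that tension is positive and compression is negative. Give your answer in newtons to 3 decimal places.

-554.701

N=5 nodes, M=7 members, R=3 reactions → 2N=10, M+R=10
member 0 (0-1): L=7.8653, (cx,cy)=(0.2683,0.9633)
member 1 (0-2): L=4.2720, (cx,cy)=(1.0000,0.0000)
member 2 (1-2): L=7.8794, (cx,cy)=(0.2744,-0.9616)
member 3 (1-3): L=4.5253, (cx,cy)=(0.9997,-0.0241)
member 4 (2-3): L=7.8326, (cx,cy)=(0.3016,0.9534)
member 5 (2-4): L=4.4280, (cx,cy)=(1.0000,0.0000)
member 6 (3-4): L=7.7485, (cx,cy)=(0.2666,-0.9638)
solve A·x = −loads:
  F[0-1] = -1314.4355 N (compression)
  F[0-2] = +309.0794 N (tension)
  F[1-2] = +1046.1498 N (tension)
  F[1-3] = +315.7835 N (tension)
  F[2-3] = -554.7010 N (compression)
  F[2-4] = -148.4168 N (compression)
  F[3-4] = +556.6355 N (tension)
  Rx@0 = +43.5400 N
  Ry@0 = +1266.2544 N
  Ry@4 = -536.4844 N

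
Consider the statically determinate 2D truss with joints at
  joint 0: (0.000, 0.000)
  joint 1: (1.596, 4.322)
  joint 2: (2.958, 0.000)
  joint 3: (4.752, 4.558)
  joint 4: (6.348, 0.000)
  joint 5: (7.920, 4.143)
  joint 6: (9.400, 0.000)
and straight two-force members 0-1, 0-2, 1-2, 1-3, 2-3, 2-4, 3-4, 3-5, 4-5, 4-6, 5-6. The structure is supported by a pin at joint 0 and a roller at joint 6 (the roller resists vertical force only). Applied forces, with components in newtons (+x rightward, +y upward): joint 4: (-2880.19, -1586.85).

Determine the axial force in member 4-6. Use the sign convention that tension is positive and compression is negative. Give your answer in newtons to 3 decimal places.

N=7 nodes, M=11 members, R=3 reactions → 2N=14, M+R=14
member 0 (0-1): L=4.6073, (cx,cy)=(0.3464,0.9381)
member 1 (0-2): L=2.9580, (cx,cy)=(1.0000,0.0000)
member 2 (1-2): L=4.5315, (cx,cy)=(0.3006,-0.9538)
member 3 (1-3): L=3.1648, (cx,cy)=(0.9972,0.0746)
member 4 (2-3): L=4.8983, (cx,cy)=(0.3662,0.9305)
member 5 (2-4): L=3.3900, (cx,cy)=(1.0000,0.0000)
member 6 (3-4): L=4.8293, (cx,cy)=(0.3305,-0.9438)
member 7 (3-5): L=3.1951, (cx,cy)=(0.9915,-0.1299)
member 8 (4-5): L=4.4312, (cx,cy)=(0.3548,0.9350)
member 9 (4-6): L=3.0520, (cx,cy)=(1.0000,0.0000)
member 10 (5-6): L=4.3994, (cx,cy)=(0.3364,-0.9417)
solve A·x = −loads:
  F[0-1] = -549.2260 N (compression)
  F[0-2] = -2689.9330 N (compression)
  F[1-2] = +513.1871 N (tension)
  F[1-3] = -345.4629 N (compression)
  F[2-3] = -526.0066 N (compression)
  F[2-4] = -2343.0411 N (compression)
  F[3-4] = +650.2734 N (tension)
  F[3-5] = -758.4762 N (compression)
  F[4-5] = +1040.8089 N (tension)
  F[4-6] = +382.8174 N (tension)
  F[5-6] = -1137.9545 N (compression)
  Rx@0 = +2880.1900 N
  Ry@0 = +515.2198 N
  Ry@6 = +1071.6302 N

382.817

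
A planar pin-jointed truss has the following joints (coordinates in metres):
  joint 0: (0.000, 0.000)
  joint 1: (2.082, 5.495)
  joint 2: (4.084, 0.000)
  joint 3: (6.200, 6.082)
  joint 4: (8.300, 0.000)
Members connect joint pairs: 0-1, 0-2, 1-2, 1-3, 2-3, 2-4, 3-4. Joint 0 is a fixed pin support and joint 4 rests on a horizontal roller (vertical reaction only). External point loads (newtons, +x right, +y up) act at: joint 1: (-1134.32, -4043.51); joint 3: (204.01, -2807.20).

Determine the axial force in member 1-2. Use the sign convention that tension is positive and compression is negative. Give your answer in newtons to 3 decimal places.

227.333

N=5 nodes, M=7 members, R=3 reactions → 2N=10, M+R=10
member 0 (0-1): L=5.8762, (cx,cy)=(0.3543,0.9351)
member 1 (0-2): L=4.0840, (cx,cy)=(1.0000,0.0000)
member 2 (1-2): L=5.8483, (cx,cy)=(0.3423,-0.9396)
member 3 (1-3): L=4.1596, (cx,cy)=(0.9900,0.1411)
member 4 (2-3): L=6.4396, (cx,cy)=(0.3286,0.9445)
member 5 (2-4): L=4.2160, (cx,cy)=(1.0000,0.0000)
member 6 (3-4): L=6.4343, (cx,cy)=(0.3264,-0.9452)
solve A·x = −loads:
  F[0-1] = -4642.1029 N (compression)
  F[0-2] = +714.4358 N (tension)
  F[1-2] = +227.3327 N (tension)
  F[1-3] = -594.1925 N (compression)
  F[2-3] = -226.1562 N (compression)
  F[2-4] = +866.5695 N (tension)
  F[3-4] = -2655.1440 N (compression)
  Rx@0 = +930.3100 N
  Ry@0 = +4340.9596 N
  Ry@4 = +2509.7504 N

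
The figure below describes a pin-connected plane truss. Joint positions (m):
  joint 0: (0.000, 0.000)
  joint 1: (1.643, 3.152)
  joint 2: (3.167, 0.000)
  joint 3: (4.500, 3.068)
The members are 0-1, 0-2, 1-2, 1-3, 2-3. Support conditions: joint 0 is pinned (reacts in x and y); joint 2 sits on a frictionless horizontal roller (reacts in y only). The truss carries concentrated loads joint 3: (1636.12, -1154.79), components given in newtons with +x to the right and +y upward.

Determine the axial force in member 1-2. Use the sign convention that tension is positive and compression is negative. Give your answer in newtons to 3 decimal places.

-2369.342

N=4 nodes, M=5 members, R=3 reactions → 2N=8, M+R=8
member 0 (0-1): L=3.5545, (cx,cy)=(0.4622,0.8868)
member 1 (0-2): L=3.1670, (cx,cy)=(1.0000,0.0000)
member 2 (1-2): L=3.5011, (cx,cy)=(0.4353,-0.9003)
member 3 (1-3): L=2.8582, (cx,cy)=(0.9996,-0.0294)
member 4 (2-3): L=3.3451, (cx,cy)=(0.3985,0.9172)
solve A·x = −loads:
  F[0-1] = +2335.5011 N (tension)
  F[0-2] = +556.5826 N (tension)
  F[1-2] = -2369.3420 N (compression)
  F[1-3] = +2111.8055 N (tension)
  F[2-3] = -1191.4114 N (compression)
  Rx@0 = -1636.1200 N
  Ry@0 = -2071.0298 N
  Ry@2 = +3225.8198 N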